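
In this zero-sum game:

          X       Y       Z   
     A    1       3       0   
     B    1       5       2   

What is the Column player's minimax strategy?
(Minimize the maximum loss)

Column should play X, value = 1

Work:
Column player minimizes Row's maximum payoff:
Column X: max payoff to Row = 1
Column Y: max payoff to Row = 5
Column Z: max payoff to Row = 2
Minimum is 1, achieved by column X.
Minimax strategy: X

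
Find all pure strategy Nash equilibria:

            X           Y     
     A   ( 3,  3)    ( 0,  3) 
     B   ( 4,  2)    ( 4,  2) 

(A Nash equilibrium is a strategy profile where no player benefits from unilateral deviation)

Nash equilibrium: (B, X), (B, Y)

Work:
Best responses:
  P1 vs X: payoffs [3, 4] → best response B (payoff 4)
  P1 vs Y: payoffs [0, 4] → best response B (payoff 4)
  P2 vs A: payoffs [3, 3] → best response X/Y (payoff 3)
  P2 vs B: payoffs [2, 2] → best response X/Y (payoff 2)
Mutual best responses: (B,X), (B,Y) → Nash equilibria.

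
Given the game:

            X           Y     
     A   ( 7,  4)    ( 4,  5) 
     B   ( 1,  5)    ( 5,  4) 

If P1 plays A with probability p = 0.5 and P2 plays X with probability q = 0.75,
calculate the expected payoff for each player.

E[P1] = 4.125, E[P2] = 4.5

Work:
E[P1] = p·q·π₁(A,X) + p·(1-q)·π₁(A,Y) + (1-p)·q·π₁(B,X) + (1-p)·(1-q)·π₁(B,Y)
= 0.5·0.75·7 + 0.5·0.25·4 + 0.5·0.75·1 + 0.5·0.25·5
= 4.125

E[P2] = 4.5 (similar calculation)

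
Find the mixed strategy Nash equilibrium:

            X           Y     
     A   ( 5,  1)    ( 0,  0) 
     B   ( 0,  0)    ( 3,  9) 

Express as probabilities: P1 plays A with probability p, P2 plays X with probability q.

p = 0.9, q = 0.375

Work:
Find probabilities that make opponent indifferent:
P2 chooses q to make P1 indifferent between A and B
P1 chooses p to make P2 indifferent between X and Y
Mixed NE: P1 plays (A: 0.9, B: 0.1), P2 plays (X: 0.375, Y: 0.625)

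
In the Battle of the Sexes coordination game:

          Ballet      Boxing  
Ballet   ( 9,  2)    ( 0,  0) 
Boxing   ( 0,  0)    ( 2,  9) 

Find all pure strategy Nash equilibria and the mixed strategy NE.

Pure NE: (Ballet, Ballet) and (Boxing, Boxing); Mixed NE: p = 0.8182, q = 0.1818

Work:
Check pure NE:
(Ballet, Ballet): (9, 2) - no unilateral deviation beneficial
(Boxing, Boxing): (2, 9) - no unilateral deviation beneficial
Mixed NE: P1 plays Ballet with p = 0.8182, P2 plays Ballet with q = 0.1818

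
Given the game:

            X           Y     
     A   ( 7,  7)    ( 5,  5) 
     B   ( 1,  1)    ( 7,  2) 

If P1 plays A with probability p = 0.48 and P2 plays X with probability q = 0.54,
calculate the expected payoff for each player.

E[P1] = 4.8736, E[P2] = 3.6776

Work:
E[P1] = p·q·π₁(A,X) + p·(1-q)·π₁(A,Y) + (1-p)·q·π₁(B,X) + (1-p)·(1-q)·π₁(B,Y)
= 0.48·0.54·7 + 0.48·0.46·5 + 0.52·0.54·1 + 0.52·0.46·7
= 4.8736

E[P2] = 3.6776 (similar calculation)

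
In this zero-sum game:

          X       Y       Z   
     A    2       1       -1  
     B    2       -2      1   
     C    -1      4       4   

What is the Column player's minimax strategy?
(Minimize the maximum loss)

Column should play X, value = 2

Work:
Column player minimizes Row's maximum payoff:
Column X: max payoff to Row = 2
Column Y: max payoff to Row = 4
Column Z: max payoff to Row = 4
Minimum is 2, achieved by column X.
Minimax strategy: X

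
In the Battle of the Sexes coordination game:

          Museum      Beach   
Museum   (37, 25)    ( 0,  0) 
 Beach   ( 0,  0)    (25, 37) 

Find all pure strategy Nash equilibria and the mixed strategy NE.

Pure NE: (Museum, Museum) and (Beach, Beach); Mixed NE: p = 0.5968, q = 0.4032

Work:
Check pure NE:
(Museum, Museum): (37, 25) - no unilateral deviation beneficial
(Beach, Beach): (25, 37) - no unilateral deviation beneficial
Mixed NE: P1 plays Museum with p = 0.5968, P2 plays Museum with q = 0.4032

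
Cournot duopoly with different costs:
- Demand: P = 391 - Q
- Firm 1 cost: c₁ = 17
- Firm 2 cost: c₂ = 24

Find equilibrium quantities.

q₁* = 127.0, q₂* = 120.0

Work:
Reaction: q₁ = (391 - 17 - q₂)/2
Reaction: q₂ = (391 - 24 - q₁)/2
Solve simultaneously:
q₁* = (391 - 2×17 + 24)/3 = 127.0
q₂* = (391 - 2×24 + 17)/3 = 120.0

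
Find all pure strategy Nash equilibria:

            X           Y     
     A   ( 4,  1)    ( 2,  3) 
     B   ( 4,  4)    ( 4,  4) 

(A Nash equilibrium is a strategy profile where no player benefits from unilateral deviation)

Nash equilibrium: (B, X), (B, Y)

Work:
Best responses:
  P1 vs X: payoffs [4, 4] → best response A/B (payoff 4)
  P1 vs Y: payoffs [2, 4] → best response B (payoff 4)
  P2 vs A: payoffs [1, 3] → best response Y (payoff 3)
  P2 vs B: payoffs [4, 4] → best response X/Y (payoff 4)
Mutual best responses: (B,X), (B,Y) → Nash equilibria.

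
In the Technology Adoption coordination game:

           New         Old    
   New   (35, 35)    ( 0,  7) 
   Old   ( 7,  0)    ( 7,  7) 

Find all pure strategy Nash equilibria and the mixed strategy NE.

Pure NE: (New, New) and (Old, Old); Mixed NE: p = 0.2, q = 0.2

Work:
Check pure NE:
(New, New): (35, 35) - no unilateral deviation beneficial
(Old, Old): (7, 7) - no unilateral deviation beneficial
Mixed NE: P1 plays New with p = 0.2, P2 plays New with q = 0.2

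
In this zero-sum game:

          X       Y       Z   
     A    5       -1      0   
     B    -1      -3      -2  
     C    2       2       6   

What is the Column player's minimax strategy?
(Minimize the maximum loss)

Column should play Y, value = 2

Work:
Column player minimizes Row's maximum payoff:
Column X: max payoff to Row = 5
Column Y: max payoff to Row = 2
Column Z: max payoff to Row = 6
Minimum is 2, achieved by column Y.
Minimax strategy: Y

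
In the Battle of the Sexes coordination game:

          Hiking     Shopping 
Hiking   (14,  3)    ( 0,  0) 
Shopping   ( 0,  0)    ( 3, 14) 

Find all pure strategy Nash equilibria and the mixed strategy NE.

Pure NE: (Hiking, Hiking) and (Shopping, Shopping); Mixed NE: p = 0.8235, q = 0.1765

Work:
Check pure NE:
(Hiking, Hiking): (14, 3) - no unilateral deviation beneficial
(Shopping, Shopping): (3, 14) - no unilateral deviation beneficial
Mixed NE: P1 plays Hiking with p = 0.8235, P2 plays Hiking with q = 0.1765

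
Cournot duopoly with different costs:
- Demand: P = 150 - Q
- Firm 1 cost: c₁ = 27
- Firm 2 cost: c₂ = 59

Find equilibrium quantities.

q₁* = 51.67, q₂* = 19.67

Work:
Reaction: q₁ = (150 - 27 - q₂)/2
Reaction: q₂ = (150 - 59 - q₁)/2
Solve simultaneously:
q₁* = (150 - 2×27 + 59)/3 = 51.67
q₂* = (150 - 2×59 + 27)/3 = 19.67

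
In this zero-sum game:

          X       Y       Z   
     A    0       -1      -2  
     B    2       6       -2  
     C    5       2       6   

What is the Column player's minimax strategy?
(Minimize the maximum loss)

Column should play X, value = 5

Work:
Column player minimizes Row's maximum payoff:
Column X: max payoff to Row = 5
Column Y: max payoff to Row = 6
Column Z: max payoff to Row = 6
Minimum is 5, achieved by column X.
Minimax strategy: X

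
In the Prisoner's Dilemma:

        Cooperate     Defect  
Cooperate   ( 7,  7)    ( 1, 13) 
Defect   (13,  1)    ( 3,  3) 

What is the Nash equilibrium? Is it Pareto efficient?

(Defect, Defect) is NE; not Pareto efficient

Work:
Defect dominates Cooperate for both players:
If P2 cooperates: Defect (13) > Cooperate (7)
If P2 defects: Defect (3) > Cooperate (1)
NE: (Defect, Defect) with payoff (3, 3)
But (Cooperate, Cooperate) = (7, 7) Pareto dominates (3, 3)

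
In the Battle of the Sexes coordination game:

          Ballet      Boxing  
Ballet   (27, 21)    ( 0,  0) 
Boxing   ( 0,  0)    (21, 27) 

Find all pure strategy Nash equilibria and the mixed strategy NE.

Pure NE: (Ballet, Ballet) and (Boxing, Boxing); Mixed NE: p = 0.5625, q = 0.4375

Work:
Check pure NE:
(Ballet, Ballet): (27, 21) - no unilateral deviation beneficial
(Boxing, Boxing): (21, 27) - no unilateral deviation beneficial
Mixed NE: P1 plays Ballet with p = 0.5625, P2 plays Ballet with q = 0.4375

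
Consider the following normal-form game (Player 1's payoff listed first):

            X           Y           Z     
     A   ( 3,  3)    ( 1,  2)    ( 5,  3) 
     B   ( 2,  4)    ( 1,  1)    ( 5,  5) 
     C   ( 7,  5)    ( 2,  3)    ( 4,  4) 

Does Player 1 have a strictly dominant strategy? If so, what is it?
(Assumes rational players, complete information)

No strictly dominant strategy exists for Player 1

Work:
A strategy strictly dominates another if it gives a strictly higher payoff against every opponent action. Compare each pair of P1's strategies column-by-column:
  A vs B: [3 vs 2, 1 vs 1, 5 vs 5] → A does not strictly dominate B (column Y: 1 ≤ 1)
  A vs C: [3 vs 7, 1 vs 2, 5 vs 4] → A does not strictly dominate C (column X: 3 ≤ 7)
  B vs A: [2 vs 3, 1 vs 1, 5 vs 5] → B does not strictly dominate A (column X: 2 ≤ 3)
  B vs C: [2 vs 7, 1 vs 2, 5 vs 4] → B does not strictly dominate C (column X: 2 ≤ 7)
  C vs A: [7 vs 3, 2 vs 1, 4 vs 5] → C does not strictly dominate A (column Z: 4 ≤ 5)
  C vs B: [7 vs 2, 2 vs 1, 4 vs 5] → C does not strictly dominate B (column Z: 4 ≤ 5)
No single strategy strictly dominates all others → no strictly dominant strategy.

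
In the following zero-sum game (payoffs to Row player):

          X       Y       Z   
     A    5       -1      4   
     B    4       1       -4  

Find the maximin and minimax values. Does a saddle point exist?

Maximin = -1, Minimax = 1, Saddle: False

Work:
Row minimums: [-1, -4] → maximin = -1
Column maximums: [5, 1, 4] → minimax = 1
No saddle point (maximin ≠ minimax). Mixed strategy needed.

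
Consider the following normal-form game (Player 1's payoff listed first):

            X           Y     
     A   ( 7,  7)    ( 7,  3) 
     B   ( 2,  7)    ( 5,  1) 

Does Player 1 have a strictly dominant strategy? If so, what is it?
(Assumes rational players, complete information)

Yes, Player 1's strictly dominant strategy is A

Work:
A strategy strictly dominates another if it gives a strictly higher payoff against every opponent action. Compare each pair of P1's strategies column-by-column:
  A vs B: [7 vs 2, 7 vs 5] → A strictly dominates B
  B vs A: [2 vs 7, 5 vs 7] → B does not strictly dominate A (column X: 2 ≤ 7)
A strictly dominates every other strategy → strictly dominant.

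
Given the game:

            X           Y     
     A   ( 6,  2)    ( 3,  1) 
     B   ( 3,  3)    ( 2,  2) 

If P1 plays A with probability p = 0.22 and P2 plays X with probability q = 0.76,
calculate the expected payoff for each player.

E[P1] = 3.3144, E[P2] = 2.54

Work:
E[P1] = p·q·π₁(A,X) + p·(1-q)·π₁(A,Y) + (1-p)·q·π₁(B,X) + (1-p)·(1-q)·π₁(B,Y)
= 0.22·0.76·6 + 0.22·0.24·3 + 0.78·0.76·3 + 0.78·0.24·2
= 3.3144

E[P2] = 2.54 (similar calculation)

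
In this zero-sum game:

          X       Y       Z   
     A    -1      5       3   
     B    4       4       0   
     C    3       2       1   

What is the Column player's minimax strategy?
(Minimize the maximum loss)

Column should play Z, value = 3

Work:
Column player minimizes Row's maximum payoff:
Column X: max payoff to Row = 4
Column Y: max payoff to Row = 5
Column Z: max payoff to Row = 3
Minimum is 3, achieved by column Z.
Minimax strategy: Z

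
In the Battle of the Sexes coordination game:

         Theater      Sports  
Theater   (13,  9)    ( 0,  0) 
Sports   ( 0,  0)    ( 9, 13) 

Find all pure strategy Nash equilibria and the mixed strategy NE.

Pure NE: (Theater, Theater) and (Sports, Sports); Mixed NE: p = 0.5909, q = 0.4091

Work:
Check pure NE:
(Theater, Theater): (13, 9) - no unilateral deviation beneficial
(Sports, Sports): (9, 13) - no unilateral deviation beneficial
Mixed NE: P1 plays Theater with p = 0.5909, P2 plays Theater with q = 0.4091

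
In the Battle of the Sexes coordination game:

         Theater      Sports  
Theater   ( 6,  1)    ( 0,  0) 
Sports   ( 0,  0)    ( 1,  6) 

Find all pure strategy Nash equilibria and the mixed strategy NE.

Pure NE: (Theater, Theater) and (Sports, Sports); Mixed NE: p = 0.8571, q = 0.1429

Work:
Check pure NE:
(Theater, Theater): (6, 1) - no unilateral deviation beneficial
(Sports, Sports): (1, 6) - no unilateral deviation beneficial
Mixed NE: P1 plays Theater with p = 0.8571, P2 plays Theater with q = 0.1429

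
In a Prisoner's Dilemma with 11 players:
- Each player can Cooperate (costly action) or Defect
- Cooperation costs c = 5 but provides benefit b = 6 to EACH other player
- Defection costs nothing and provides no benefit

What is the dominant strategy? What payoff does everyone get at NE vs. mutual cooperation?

Dominant: Defect; NE payoff = 0; Coop payoff = 55

Work:
Defect dominates (saves cost c = 5, benefit to others is external)
NE: All defect → everyone gets 0
If all cooperate: each receives (10)×6 - 5 = 55
Social dilemma: 55 > 0 but NE gives 0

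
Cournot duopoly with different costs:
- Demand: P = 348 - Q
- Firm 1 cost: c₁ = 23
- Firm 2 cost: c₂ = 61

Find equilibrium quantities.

q₁* = 121.0, q₂* = 83.0

Work:
Reaction: q₁ = (348 - 23 - q₂)/2
Reaction: q₂ = (348 - 61 - q₁)/2
Solve simultaneously:
q₁* = (348 - 2×23 + 61)/3 = 121.0
q₂* = (348 - 2×61 + 23)/3 = 83.0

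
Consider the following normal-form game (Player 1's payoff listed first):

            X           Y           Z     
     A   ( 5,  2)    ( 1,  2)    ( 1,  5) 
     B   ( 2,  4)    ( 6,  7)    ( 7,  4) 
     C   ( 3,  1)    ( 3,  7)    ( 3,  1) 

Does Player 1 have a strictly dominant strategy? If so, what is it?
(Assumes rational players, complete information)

No strictly dominant strategy exists for Player 1

Work:
A strategy strictly dominates another if it gives a strictly higher payoff against every opponent action. Compare each pair of P1's strategies column-by-column:
  A vs B: [5 vs 2, 1 vs 6, 1 vs 7] → A does not strictly dominate B (column Y: 1 ≤ 6)
  A vs C: [5 vs 3, 1 vs 3, 1 vs 3] → A does not strictly dominate C (column Y: 1 ≤ 3)
  B vs A: [2 vs 5, 6 vs 1, 7 vs 1] → B does not strictly dominate A (column X: 2 ≤ 5)
  B vs C: [2 vs 3, 6 vs 3, 7 vs 3] → B does not strictly dominate C (column X: 2 ≤ 3)
  C vs A: [3 vs 5, 3 vs 1, 3 vs 1] → C does not strictly dominate A (column X: 3 ≤ 5)
  C vs B: [3 vs 2, 3 vs 6, 3 vs 7] → C does not strictly dominate B (column Y: 3 ≤ 6)
No single strategy strictly dominates all others → no strictly dominant strategy.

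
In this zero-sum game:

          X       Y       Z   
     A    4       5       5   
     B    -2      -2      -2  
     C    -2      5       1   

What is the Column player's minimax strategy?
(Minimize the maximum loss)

Column should play X, value = 4

Work:
Column player minimizes Row's maximum payoff:
Column X: max payoff to Row = 4
Column Y: max payoff to Row = 5
Column Z: max payoff to Row = 5
Minimum is 4, achieved by column X.
Minimax strategy: X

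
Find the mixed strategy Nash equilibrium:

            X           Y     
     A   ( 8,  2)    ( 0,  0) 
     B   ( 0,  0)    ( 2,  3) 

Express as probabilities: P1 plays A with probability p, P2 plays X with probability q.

p = 0.6, q = 0.2

Work:
Find probabilities that make opponent indifferent:
P2 chooses q to make P1 indifferent between A and B
P1 chooses p to make P2 indifferent between X and Y
Mixed NE: P1 plays (A: 0.6, B: 0.4), P2 plays (X: 0.2, Y: 0.8)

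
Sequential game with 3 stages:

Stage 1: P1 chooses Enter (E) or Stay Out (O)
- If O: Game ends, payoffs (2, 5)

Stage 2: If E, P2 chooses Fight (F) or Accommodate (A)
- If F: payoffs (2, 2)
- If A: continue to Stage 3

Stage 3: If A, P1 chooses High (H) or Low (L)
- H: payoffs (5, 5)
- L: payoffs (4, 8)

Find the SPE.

SPE: (E, A, H); Outcome (5, 5)

Work:
Stage 3: P1 chooses H (5 vs 4)
Stage 2: P2: F->2, A->5 (anticipating H). Choose A
Stage 1: P1: O->2, E->5 (anticipating A, H). Choose E
SPE path: E -> A -> H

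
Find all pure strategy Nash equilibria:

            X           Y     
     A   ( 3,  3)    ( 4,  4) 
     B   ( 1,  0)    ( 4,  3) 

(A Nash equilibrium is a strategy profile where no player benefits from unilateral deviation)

Nash equilibrium: (A, Y), (B, Y)

Work:
Best responses:
  P1 vs X: payoffs [3, 1] → best response A (payoff 3)
  P1 vs Y: payoffs [4, 4] → best response A/B (payoff 4)
  P2 vs A: payoffs [3, 4] → best response Y (payoff 4)
  P2 vs B: payoffs [0, 3] → best response Y (payoff 3)
Mutual best responses: (A,Y), (B,Y) → Nash equilibria.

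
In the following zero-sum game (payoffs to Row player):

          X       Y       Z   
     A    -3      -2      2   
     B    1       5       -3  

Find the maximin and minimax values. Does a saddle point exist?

Maximin = -3, Minimax = 1, Saddle: False

Work:
Row minimums: [-3, -3] → maximin = -3
Column maximums: [1, 5, 2] → minimax = 1
No saddle point (maximin ≠ minimax). Mixed strategy needed.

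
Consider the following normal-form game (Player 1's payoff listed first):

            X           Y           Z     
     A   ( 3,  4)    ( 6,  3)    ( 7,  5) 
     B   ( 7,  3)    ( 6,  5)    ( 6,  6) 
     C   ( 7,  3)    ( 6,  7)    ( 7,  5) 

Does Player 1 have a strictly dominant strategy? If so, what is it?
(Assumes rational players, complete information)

No strictly dominant strategy exists for Player 1

Work:
A strategy strictly dominates another if it gives a strictly higher payoff against every opponent action. Compare each pair of P1's strategies column-by-column:
  A vs B: [3 vs 7, 6 vs 6, 7 vs 6] → A does not strictly dominate B (column X: 3 ≤ 7)
  A vs C: [3 vs 7, 6 vs 6, 7 vs 7] → A does not strictly dominate C (column X: 3 ≤ 7)
  B vs A: [7 vs 3, 6 vs 6, 6 vs 7] → B does not strictly dominate A (column Y: 6 ≤ 6)
  B vs C: [7 vs 7, 6 vs 6, 6 vs 7] → B does not strictly dominate C (column X: 7 ≤ 7)
  C vs A: [7 vs 3, 6 vs 6, 7 vs 7] → C does not strictly dominate A (column Y: 6 ≤ 6)
  C vs B: [7 vs 7, 6 vs 6, 7 vs 6] → C does not strictly dominate B (column X: 7 ≤ 7)
No single strategy strictly dominates all others → no strictly dominant strategy.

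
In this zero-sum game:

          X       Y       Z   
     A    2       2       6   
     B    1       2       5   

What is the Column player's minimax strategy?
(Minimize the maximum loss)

Column should play X or Y (all achieve the minimum), value = 2

Work:
Column player minimizes Row's maximum payoff:
Column X: max payoff to Row = 2
Column Y: max payoff to Row = 2
Column Z: max payoff to Row = 6
Minimum is 2, achieved by columns X, Y (tied).
Each of X or Y is a minimax strategy.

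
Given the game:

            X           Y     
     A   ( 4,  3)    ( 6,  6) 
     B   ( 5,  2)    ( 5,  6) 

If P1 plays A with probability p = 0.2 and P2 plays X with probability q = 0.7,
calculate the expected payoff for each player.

E[P1] = 4.92, E[P2] = 3.34

Work:
E[P1] = p·q·π₁(A,X) + p·(1-q)·π₁(A,Y) + (1-p)·q·π₁(B,X) + (1-p)·(1-q)·π₁(B,Y)
= 0.2·0.7·4 + 0.2·0.3·6 + 0.8·0.7·5 + 0.8·0.3·5
= 4.92

E[P2] = 3.34 (similar calculation)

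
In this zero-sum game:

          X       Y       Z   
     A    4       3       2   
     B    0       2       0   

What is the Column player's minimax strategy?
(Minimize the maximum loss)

Column should play Z, value = 2

Work:
Column player minimizes Row's maximum payoff:
Column X: max payoff to Row = 4
Column Y: max payoff to Row = 3
Column Z: max payoff to Row = 2
Minimum is 2, achieved by column Z.
Minimax strategy: Z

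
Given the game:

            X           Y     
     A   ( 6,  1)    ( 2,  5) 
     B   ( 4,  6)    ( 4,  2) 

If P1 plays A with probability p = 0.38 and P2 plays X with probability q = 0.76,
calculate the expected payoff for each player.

E[P1] = 4.3952, E[P2] = 3.8696

Work:
E[P1] = p·q·π₁(A,X) + p·(1-q)·π₁(A,Y) + (1-p)·q·π₁(B,X) + (1-p)·(1-q)·π₁(B,Y)
= 0.38·0.76·6 + 0.38·0.24·2 + 0.62·0.76·4 + 0.62·0.24·4
= 4.3952

E[P2] = 3.8696 (similar calculation)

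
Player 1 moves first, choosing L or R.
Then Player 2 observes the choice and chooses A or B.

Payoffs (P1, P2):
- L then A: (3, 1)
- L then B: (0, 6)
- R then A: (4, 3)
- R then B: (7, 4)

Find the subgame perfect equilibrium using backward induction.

P1 plays R, P2 plays B after L and B after R; Payoff (7, 4)

Work:
Backward induction:
After L: P2 chooses B → P1 gets 0
After R: P2 chooses B → P1 gets 7
P1 chooses R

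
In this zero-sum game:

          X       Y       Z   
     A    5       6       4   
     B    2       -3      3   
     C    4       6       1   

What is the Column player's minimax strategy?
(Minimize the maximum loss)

Column should play Z, value = 4

Work:
Column player minimizes Row's maximum payoff:
Column X: max payoff to Row = 5
Column Y: max payoff to Row = 6
Column Z: max payoff to Row = 4
Minimum is 4, achieved by column Z.
Minimax strategy: Z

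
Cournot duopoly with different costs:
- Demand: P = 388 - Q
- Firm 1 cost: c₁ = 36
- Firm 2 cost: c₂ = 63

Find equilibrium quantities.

q₁* = 126.33, q₂* = 99.33

Work:
Reaction: q₁ = (388 - 36 - q₂)/2
Reaction: q₂ = (388 - 63 - q₁)/2
Solve simultaneously:
q₁* = (388 - 2×36 + 63)/3 = 126.33
q₂* = (388 - 2×63 + 36)/3 = 99.33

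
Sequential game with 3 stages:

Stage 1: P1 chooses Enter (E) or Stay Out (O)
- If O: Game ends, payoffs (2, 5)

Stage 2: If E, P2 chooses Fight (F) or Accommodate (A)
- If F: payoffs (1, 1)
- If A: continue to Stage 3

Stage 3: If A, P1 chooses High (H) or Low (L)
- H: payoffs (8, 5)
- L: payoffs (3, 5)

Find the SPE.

SPE: (E, A, H); Outcome (8, 5)

Work:
Stage 3: P1 chooses H (8 vs 3)
Stage 2: P2: F->1, A->5 (anticipating H). Choose A
Stage 1: P1: O->2, E->8 (anticipating A, H). Choose E
SPE path: E -> A -> H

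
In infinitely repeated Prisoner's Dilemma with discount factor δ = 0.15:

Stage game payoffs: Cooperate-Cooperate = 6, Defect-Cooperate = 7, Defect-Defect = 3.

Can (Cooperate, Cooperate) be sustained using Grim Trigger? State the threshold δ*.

δ* = 0.25; since δ = 0.15 < 0.25, cooperation cannot be sustained

Work:
For Grim Trigger:
Cooperate forever: 6/(1-δ)
Defect then punished: 7 + 3·δ/(1-δ)
Need: 6/(1-δ) ≥ 7 + 3·δ/(1-δ)
Solving: δ ≥ (T-R)/(T-P) = (7-6)/(7-3) = 0.25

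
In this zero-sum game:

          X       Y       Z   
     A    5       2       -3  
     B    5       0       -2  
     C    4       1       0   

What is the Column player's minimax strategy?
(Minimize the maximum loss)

Column should play Z, value = 0

Work:
Column player minimizes Row's maximum payoff:
Column X: max payoff to Row = 5
Column Y: max payoff to Row = 2
Column Z: max payoff to Row = 0
Minimum is 0, achieved by column Z.
Minimax strategy: Z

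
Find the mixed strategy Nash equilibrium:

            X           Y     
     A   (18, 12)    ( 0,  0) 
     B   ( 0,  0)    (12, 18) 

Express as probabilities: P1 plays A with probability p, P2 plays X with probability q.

p = 0.6, q = 0.4

Work:
Find probabilities that make opponent indifferent:
P2 chooses q to make P1 indifferent between A and B
P1 chooses p to make P2 indifferent between X and Y
Mixed NE: P1 plays (A: 0.6, B: 0.4), P2 plays (X: 0.4, Y: 0.6)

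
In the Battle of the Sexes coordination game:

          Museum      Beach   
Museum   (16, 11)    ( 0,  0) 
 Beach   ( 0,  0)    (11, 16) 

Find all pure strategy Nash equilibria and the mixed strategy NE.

Pure NE: (Museum, Museum) and (Beach, Beach); Mixed NE: p = 0.5926, q = 0.4074

Work:
Check pure NE:
(Museum, Museum): (16, 11) - no unilateral deviation beneficial
(Beach, Beach): (11, 16) - no unilateral deviation beneficial
Mixed NE: P1 plays Museum with p = 0.5926, P2 plays Museum with q = 0.4074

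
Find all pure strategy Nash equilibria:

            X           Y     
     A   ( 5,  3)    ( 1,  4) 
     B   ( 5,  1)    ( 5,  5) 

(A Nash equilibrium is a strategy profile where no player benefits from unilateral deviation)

Nash equilibrium: (B, Y)

Work:
Best responses:
  P1 vs X: payoffs [5, 5] → best response A/B (payoff 5)
  P1 vs Y: payoffs [1, 5] → best response B (payoff 5)
  P2 vs A: payoffs [3, 4] → best response Y (payoff 4)
  P2 vs B: payoffs [1, 5] → best response Y (payoff 5)
Mutual best responses: (B,Y) → Nash equilibria.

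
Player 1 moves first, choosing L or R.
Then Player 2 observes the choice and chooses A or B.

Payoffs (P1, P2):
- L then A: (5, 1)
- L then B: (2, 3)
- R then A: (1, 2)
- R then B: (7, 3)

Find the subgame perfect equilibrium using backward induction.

P1 plays R, P2 plays B after L and B after R; Payoff (7, 3)

Work:
Backward induction:
After L: P2 chooses B → P1 gets 2
After R: P2 chooses B → P1 gets 7
P1 chooses R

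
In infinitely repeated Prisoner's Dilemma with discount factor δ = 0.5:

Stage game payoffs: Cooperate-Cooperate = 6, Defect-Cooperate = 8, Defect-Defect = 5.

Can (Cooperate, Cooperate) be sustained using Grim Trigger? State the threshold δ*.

δ* = 0.6667; since δ = 0.5 < 0.6667, cooperation cannot be sustained

Work:
For Grim Trigger:
Cooperate forever: 6/(1-δ)
Defect then punished: 8 + 5·δ/(1-δ)
Need: 6/(1-δ) ≥ 8 + 5·δ/(1-δ)
Solving: δ ≥ (T-R)/(T-P) = (8-6)/(8-5) = 0.6667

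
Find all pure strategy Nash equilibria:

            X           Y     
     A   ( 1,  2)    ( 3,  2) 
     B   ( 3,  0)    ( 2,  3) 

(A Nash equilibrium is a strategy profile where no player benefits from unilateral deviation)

Nash equilibrium: (A, Y)

Work:
Best responses:
  P1 vs X: payoffs [1, 3] → best response B (payoff 3)
  P1 vs Y: payoffs [3, 2] → best response A (payoff 3)
  P2 vs A: payoffs [2, 2] → best response X/Y (payoff 2)
  P2 vs B: payoffs [0, 3] → best response Y (payoff 3)
Mutual best responses: (A,Y) → Nash equilibria.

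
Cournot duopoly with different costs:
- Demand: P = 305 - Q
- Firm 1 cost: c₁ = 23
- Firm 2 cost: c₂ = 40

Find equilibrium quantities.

q₁* = 99.67, q₂* = 82.67

Work:
Reaction: q₁ = (305 - 23 - q₂)/2
Reaction: q₂ = (305 - 40 - q₁)/2
Solve simultaneously:
q₁* = (305 - 2×23 + 40)/3 = 99.67
q₂* = (305 - 2×40 + 23)/3 = 82.67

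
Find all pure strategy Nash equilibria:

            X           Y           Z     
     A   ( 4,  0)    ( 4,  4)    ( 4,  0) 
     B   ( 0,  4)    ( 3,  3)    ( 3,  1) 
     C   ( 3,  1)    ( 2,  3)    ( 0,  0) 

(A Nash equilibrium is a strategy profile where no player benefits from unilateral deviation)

Nash equilibrium: (A, Y)

Work:
Best responses:
  P1 vs X: payoffs [4, 0, 3] → best response A (payoff 4)
  P1 vs Y: payoffs [4, 3, 2] → best response A (payoff 4)
  P1 vs Z: payoffs [4, 3, 0] → best response A (payoff 4)
  P2 vs A: payoffs [0, 4, 0] → best response Y (payoff 4)
  P2 vs B: payoffs [4, 3, 1] → best response X (payoff 4)
  P2 vs C: payoffs [1, 3, 0] → best response Y (payoff 3)
Mutual best responses: (A,Y) → Nash equilibria.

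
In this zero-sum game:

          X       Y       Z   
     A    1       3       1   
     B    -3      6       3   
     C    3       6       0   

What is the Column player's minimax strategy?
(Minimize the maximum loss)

Column should play X or Z (all achieve the minimum), value = 3

Work:
Column player minimizes Row's maximum payoff:
Column X: max payoff to Row = 3
Column Y: max payoff to Row = 6
Column Z: max payoff to Row = 3
Minimum is 3, achieved by columns X, Z (tied).
Each of X or Z is a minimax strategy.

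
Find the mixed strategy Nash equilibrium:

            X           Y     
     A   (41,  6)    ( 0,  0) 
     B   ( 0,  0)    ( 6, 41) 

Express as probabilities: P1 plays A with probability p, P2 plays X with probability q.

p = 0.8723, q = 0.1277

Work:
Find probabilities that make opponent indifferent:
P2 chooses q to make P1 indifferent between A and B
P1 chooses p to make P2 indifferent between X and Y
Mixed NE: P1 plays (A: 0.8723, B: 0.1277), P2 plays (X: 0.1277, Y: 0.8723)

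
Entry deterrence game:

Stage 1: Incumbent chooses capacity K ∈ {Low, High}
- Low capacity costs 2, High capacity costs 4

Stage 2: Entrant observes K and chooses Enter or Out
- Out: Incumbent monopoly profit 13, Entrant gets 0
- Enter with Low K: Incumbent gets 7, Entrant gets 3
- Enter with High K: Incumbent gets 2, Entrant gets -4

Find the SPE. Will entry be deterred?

SPE: (High, Enter|Low, Out|High); Entry deterred. Incumbent net profit = 9

Work:
After Low K: Entrant enters (3 > 0)
After High K: Entrant stays out (-4 < 0)
Incumbent: Low → 7−2=5, High → 13−4=9
Incumbent chooses High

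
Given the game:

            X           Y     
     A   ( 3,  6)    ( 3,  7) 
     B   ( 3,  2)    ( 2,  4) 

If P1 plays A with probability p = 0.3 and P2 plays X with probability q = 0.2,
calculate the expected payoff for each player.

E[P1] = 2.44, E[P2] = 4.56

Work:
E[P1] = p·q·π₁(A,X) + p·(1-q)·π₁(A,Y) + (1-p)·q·π₁(B,X) + (1-p)·(1-q)·π₁(B,Y)
= 0.3·0.2·3 + 0.3·0.8·3 + 0.7·0.2·3 + 0.7·0.8·2
= 2.44

E[P2] = 4.56 (similar calculation)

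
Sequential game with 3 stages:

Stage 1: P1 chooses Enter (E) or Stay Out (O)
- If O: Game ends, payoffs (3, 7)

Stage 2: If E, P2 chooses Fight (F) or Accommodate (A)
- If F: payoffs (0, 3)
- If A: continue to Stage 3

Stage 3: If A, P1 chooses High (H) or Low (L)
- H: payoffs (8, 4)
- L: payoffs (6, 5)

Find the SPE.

SPE: (E, A, H); Outcome (8, 4)

Work:
Stage 3: P1 chooses H (8 vs 6)
Stage 2: P2: F->3, A->4 (anticipating H). Choose A
Stage 1: P1: O->3, E->8 (anticipating A, H). Choose E
SPE path: E -> A -> H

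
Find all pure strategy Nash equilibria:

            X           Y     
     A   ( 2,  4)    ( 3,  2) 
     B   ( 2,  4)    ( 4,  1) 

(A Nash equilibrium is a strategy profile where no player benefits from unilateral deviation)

Nash equilibrium: (A, X), (B, X)

Work:
Best responses:
  P1 vs X: payoffs [2, 2] → best response A/B (payoff 2)
  P1 vs Y: payoffs [3, 4] → best response B (payoff 4)
  P2 vs A: payoffs [4, 2] → best response X (payoff 4)
  P2 vs B: payoffs [4, 1] → best response X (payoff 4)
Mutual best responses: (A,X), (B,X) → Nash equilibria.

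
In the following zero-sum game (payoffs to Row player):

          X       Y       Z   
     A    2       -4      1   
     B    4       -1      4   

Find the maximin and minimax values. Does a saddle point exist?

Maximin = -1, Minimax = -1, Saddle: True

Work:
Row minimums: [-4, -1] → maximin = -1
Column maximums: [4, -1, 4] → minimax = -1
Saddle point exists! Game value = -1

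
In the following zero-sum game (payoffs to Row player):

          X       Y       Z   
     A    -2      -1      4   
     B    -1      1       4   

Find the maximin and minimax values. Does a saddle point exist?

Maximin = -1, Minimax = -1, Saddle: True

Work:
Row minimums: [-2, -1] → maximin = -1
Column maximums: [-1, 1, 4] → minimax = -1
Saddle point exists! Game value = -1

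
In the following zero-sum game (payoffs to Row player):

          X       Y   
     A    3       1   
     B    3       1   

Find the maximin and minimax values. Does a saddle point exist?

Maximin = 1, Minimax = 1, Saddle: True

Work:
Row minimums: [1, 1] → maximin = 1
Column maximums: [3, 1] → minimax = 1
Saddle point exists! Game value = 1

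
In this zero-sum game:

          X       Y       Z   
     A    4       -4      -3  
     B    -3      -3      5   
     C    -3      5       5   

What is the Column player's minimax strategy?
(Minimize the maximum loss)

Column should play X, value = 4

Work:
Column player minimizes Row's maximum payoff:
Column X: max payoff to Row = 4
Column Y: max payoff to Row = 5
Column Z: max payoff to Row = 5
Minimum is 4, achieved by column X.
Minimax strategy: X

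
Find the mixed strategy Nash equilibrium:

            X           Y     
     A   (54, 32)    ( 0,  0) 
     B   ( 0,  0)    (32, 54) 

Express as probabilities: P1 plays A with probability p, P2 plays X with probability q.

p = 0.6279, q = 0.3721

Work:
Find probabilities that make opponent indifferent:
P2 chooses q to make P1 indifferent between A and B
P1 chooses p to make P2 indifferent between X and Y
Mixed NE: P1 plays (A: 0.6279, B: 0.3721), P2 plays (X: 0.3721, Y: 0.6279)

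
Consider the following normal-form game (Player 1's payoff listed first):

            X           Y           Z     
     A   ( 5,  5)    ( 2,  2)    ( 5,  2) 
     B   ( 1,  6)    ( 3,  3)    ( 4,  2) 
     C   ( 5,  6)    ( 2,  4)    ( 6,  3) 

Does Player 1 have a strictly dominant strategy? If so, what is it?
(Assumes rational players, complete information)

No strictly dominant strategy exists for Player 1

Work:
A strategy strictly dominates another if it gives a strictly higher payoff against every opponent action. Compare each pair of P1's strategies column-by-column:
  A vs B: [5 vs 1, 2 vs 3, 5 vs 4] → A does not strictly dominate B (column Y: 2 ≤ 3)
  A vs C: [5 vs 5, 2 vs 2, 5 vs 6] → A does not strictly dominate C (column X: 5 ≤ 5)
  B vs A: [1 vs 5, 3 vs 2, 4 vs 5] → B does not strictly dominate A (column X: 1 ≤ 5)
  B vs C: [1 vs 5, 3 vs 2, 4 vs 6] → B does not strictly dominate C (column X: 1 ≤ 5)
  C vs A: [5 vs 5, 2 vs 2, 6 vs 5] → C does not strictly dominate A (column X: 5 ≤ 5)
  C vs B: [5 vs 1, 2 vs 3, 6 vs 4] → C does not strictly dominate B (column Y: 2 ≤ 3)
No single strategy strictly dominates all others → no strictly dominant strategy.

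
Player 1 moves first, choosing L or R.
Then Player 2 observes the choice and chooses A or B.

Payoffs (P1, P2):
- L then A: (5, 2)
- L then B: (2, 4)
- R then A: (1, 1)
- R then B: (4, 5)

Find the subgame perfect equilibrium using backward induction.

P1 plays R, P2 plays B after L and B after R; Payoff (4, 5)

Work:
Backward induction:
After L: P2 chooses B → P1 gets 2
After R: P2 chooses B → P1 gets 4
P1 chooses R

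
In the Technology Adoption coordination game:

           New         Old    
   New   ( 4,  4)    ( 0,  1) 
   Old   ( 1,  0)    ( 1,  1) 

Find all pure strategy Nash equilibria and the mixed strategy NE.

Pure NE: (New, New) and (Old, Old); Mixed NE: p = 0.25, q = 0.25

Work:
Check pure NE:
(New, New): (4, 4) - no unilateral deviation beneficial
(Old, Old): (1, 1) - no unilateral deviation beneficial
Mixed NE: P1 plays New with p = 0.25, P2 plays New with q = 0.25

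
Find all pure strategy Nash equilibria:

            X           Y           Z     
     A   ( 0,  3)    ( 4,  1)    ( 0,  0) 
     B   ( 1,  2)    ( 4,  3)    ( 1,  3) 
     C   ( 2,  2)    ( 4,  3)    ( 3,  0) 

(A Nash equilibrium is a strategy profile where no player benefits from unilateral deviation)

Nash equilibrium: (B, Y), (C, Y)

Work:
Best responses:
  P1 vs X: payoffs [0, 1, 2] → best response C (payoff 2)
  P1 vs Y: payoffs [4, 4, 4] → best response A/B/C (payoff 4)
  P1 vs Z: payoffs [0, 1, 3] → best response C (payoff 3)
  P2 vs A: payoffs [3, 1, 0] → best response X (payoff 3)
  P2 vs B: payoffs [2, 3, 3] → best response Y/Z (payoff 3)
  P2 vs C: payoffs [2, 3, 0] → best response Y (payoff 3)
Mutual best responses: (B,Y), (C,Y) → Nash equilibria.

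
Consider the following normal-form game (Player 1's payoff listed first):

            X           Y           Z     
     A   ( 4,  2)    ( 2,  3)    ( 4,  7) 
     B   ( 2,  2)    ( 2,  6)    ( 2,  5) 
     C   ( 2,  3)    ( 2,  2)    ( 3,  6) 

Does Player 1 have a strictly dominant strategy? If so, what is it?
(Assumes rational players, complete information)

No strictly dominant strategy exists for Player 1

Work:
A strategy strictly dominates another if it gives a strictly higher payoff against every opponent action. Compare each pair of P1's strategies column-by-column:
  A vs B: [4 vs 2, 2 vs 2, 4 vs 2] → A does not strictly dominate B (column Y: 2 ≤ 2)
  A vs C: [4 vs 2, 2 vs 2, 4 vs 3] → A does not strictly dominate C (column Y: 2 ≤ 2)
  B vs A: [2 vs 4, 2 vs 2, 2 vs 4] → B does not strictly dominate A (column X: 2 ≤ 4)
  B vs C: [2 vs 2, 2 vs 2, 2 vs 3] → B does not strictly dominate C (column X: 2 ≤ 2)
  C vs A: [2 vs 4, 2 vs 2, 3 vs 4] → C does not strictly dominate A (column X: 2 ≤ 4)
  C vs B: [2 vs 2, 2 vs 2, 3 vs 2] → C does not strictly dominate B (column X: 2 ≤ 2)
No single strategy strictly dominates all others → no strictly dominant strategy.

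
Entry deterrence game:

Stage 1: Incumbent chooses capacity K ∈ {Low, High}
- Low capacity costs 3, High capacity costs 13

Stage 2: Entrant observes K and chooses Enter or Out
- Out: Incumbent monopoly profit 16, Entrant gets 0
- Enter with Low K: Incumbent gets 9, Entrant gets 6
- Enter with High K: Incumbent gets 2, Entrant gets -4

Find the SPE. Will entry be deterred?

SPE: (Low, Enter|Low, Out|High); Entry not deterred. Incumbent net profit = 6, Entrant gets 6

Work:
After Low K: Entrant enters (6 > 0)
After High K: Entrant stays out (-4 < 0)
Incumbent: Low → 9−3=6, High → 16−13=3
Incumbent chooses Low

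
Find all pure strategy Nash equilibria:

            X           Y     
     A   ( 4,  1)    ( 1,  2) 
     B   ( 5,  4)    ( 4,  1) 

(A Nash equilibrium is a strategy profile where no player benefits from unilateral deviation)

Nash equilibrium: (B, X)

Work:
Best responses:
  P1 vs X: payoffs [4, 5] → best response B (payoff 5)
  P1 vs Y: payoffs [1, 4] → best response B (payoff 4)
  P2 vs A: payoffs [1, 2] → best response Y (payoff 2)
  P2 vs B: payoffs [4, 1] → best response X (payoff 4)
Mutual best responses: (B,X) → Nash equilibria.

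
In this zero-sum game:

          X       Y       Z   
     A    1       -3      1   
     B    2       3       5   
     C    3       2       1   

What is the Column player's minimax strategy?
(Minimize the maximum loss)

Column should play X or Y (all achieve the minimum), value = 3

Work:
Column player minimizes Row's maximum payoff:
Column X: max payoff to Row = 3
Column Y: max payoff to Row = 3
Column Z: max payoff to Row = 5
Minimum is 3, achieved by columns X, Y (tied).
Each of X or Y is a minimax strategy.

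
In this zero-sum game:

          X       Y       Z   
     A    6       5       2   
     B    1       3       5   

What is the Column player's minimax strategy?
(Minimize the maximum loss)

Column should play Y or Z (all achieve the minimum), value = 5

Work:
Column player minimizes Row's maximum payoff:
Column X: max payoff to Row = 6
Column Y: max payoff to Row = 5
Column Z: max payoff to Row = 5
Minimum is 5, achieved by columns Y, Z (tied).
Each of Y or Z is a minimax strategy.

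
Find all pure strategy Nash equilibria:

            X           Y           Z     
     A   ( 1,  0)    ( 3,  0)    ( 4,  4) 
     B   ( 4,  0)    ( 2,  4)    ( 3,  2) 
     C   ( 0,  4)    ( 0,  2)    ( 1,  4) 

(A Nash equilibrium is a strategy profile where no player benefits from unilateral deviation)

Nash equilibrium: (A, Z)

Work:
Best responses:
  P1 vs X: payoffs [1, 4, 0] → best response B (payoff 4)
  P1 vs Y: payoffs [3, 2, 0] → best response A (payoff 3)
  P1 vs Z: payoffs [4, 3, 1] → best response A (payoff 4)
  P2 vs A: payoffs [0, 0, 4] → best response Z (payoff 4)
  P2 vs B: payoffs [0, 4, 2] → best response Y (payoff 4)
  P2 vs C: payoffs [4, 2, 4] → best response X/Z (payoff 4)
Mutual best responses: (A,Z) → Nash equilibria.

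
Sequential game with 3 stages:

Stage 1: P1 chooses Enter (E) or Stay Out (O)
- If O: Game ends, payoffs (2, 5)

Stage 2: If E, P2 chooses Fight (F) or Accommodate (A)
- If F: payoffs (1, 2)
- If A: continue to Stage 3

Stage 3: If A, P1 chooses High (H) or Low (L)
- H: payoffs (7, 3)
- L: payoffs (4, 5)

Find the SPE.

SPE: (E, A, H); Outcome (7, 3)

Work:
Stage 3: P1 chooses H (7 vs 4)
Stage 2: P2: F->2, A->3 (anticipating H). Choose A
Stage 1: P1: O->2, E->7 (anticipating A, H). Choose E
SPE path: E -> A -> H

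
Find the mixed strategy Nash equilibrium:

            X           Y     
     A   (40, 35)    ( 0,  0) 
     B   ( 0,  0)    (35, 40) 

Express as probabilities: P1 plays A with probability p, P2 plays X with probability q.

p = 0.5333, q = 0.4667

Work:
Find probabilities that make opponent indifferent:
P2 chooses q to make P1 indifferent between A and B
P1 chooses p to make P2 indifferent between X and Y
Mixed NE: P1 plays (A: 0.5333, B: 0.4667), P2 plays (X: 0.4667, Y: 0.5333)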